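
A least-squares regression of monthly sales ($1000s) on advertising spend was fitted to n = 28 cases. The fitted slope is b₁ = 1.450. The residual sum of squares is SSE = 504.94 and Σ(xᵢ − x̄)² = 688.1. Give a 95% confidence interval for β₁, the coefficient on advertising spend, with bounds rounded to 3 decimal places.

(1.105, 1.795)

MSE = SSE/(n − 2) = 504.94/26 = 19.4208.
SE(b₁) = √(MSE/Sₓₓ) = √(19.4208/688.1) = 0.167999.
df = n − 2 = 26.
t* = t_{0.025, 26} = 2.055529.
Margin = t* × SE = 2.055529 × 0.167999 = 0.34533.
CI: 1.450 ± 0.34533 → (1.105, 1.795).
With 95% confidence, each one-unit increase in advertising spend is associated with a change of between 1.105 and 1.795 $1000s in monthly sales.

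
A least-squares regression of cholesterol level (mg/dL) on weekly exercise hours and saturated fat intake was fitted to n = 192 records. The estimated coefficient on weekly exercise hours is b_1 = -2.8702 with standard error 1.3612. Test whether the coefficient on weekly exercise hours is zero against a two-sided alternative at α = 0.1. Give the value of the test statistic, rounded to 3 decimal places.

t = -2.109

H₀: β₁ = 0 vs H₁: β₁ ≠ 0.
t = (b_1 − β₁⁰)/SE = -2.8702 / 1.3612 = -2.109.
df = n − k − 1 = 192 − 2 − 1 = 189.
Two-sided p ≈ 0.0363, which is < 0.1, so reject H₀.
There is evidence that weekly exercise hours is associated with cholesterol level, holding the other predictors fixed.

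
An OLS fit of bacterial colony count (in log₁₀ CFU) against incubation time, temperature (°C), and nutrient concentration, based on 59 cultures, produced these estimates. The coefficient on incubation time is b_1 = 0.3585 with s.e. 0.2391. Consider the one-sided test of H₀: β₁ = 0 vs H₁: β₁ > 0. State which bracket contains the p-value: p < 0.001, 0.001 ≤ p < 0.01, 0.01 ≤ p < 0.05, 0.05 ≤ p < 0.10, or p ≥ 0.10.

t = 0.3585 / 0.2391 = 1.499.
df = n − k − 1 = 59 − 3 − 1 = 55.
One-sided p = P(T_{55} > t) ≈ 0.0697.
So 0.05 ≤ p < 0.10.

0.05 ≤ p < 0.10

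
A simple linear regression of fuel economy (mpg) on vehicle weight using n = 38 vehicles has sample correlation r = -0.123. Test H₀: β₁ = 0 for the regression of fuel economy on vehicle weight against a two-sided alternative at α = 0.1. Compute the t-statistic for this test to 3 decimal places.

t = -0.744

t = r·√(n − 2)/√(1 − r²) = -0.123·√36/√0.984871 = -0.744.
df = n − 2 = 36.
Two-sided p ≈ 0.4619, which is ≥ 0.1, so fail to reject H₀.
The data do not give significant evidence of a linear association between vehicle weight and fuel economy.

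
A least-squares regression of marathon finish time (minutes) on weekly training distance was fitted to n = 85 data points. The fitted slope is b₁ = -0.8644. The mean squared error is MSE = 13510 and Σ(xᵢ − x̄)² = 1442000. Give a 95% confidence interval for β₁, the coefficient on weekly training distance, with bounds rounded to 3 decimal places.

(-1.057, -0.672)

SE(b₁) = √(MSE/Sₓₓ) = √(13510/1442000) = 0.0967932.
df = n − 2 = 83.
t* = t_{0.025, 83} = 1.98896.
Margin = t* × SE = 1.98896 × 0.0967932 = 0.19252.
CI: -0.8644 ± 0.19252 → (-1.057, -0.672).
With 95% confidence, each one-unit increase in weekly training distance is associated with a change of between -1.057 and -0.672 minutes in marathon finish time.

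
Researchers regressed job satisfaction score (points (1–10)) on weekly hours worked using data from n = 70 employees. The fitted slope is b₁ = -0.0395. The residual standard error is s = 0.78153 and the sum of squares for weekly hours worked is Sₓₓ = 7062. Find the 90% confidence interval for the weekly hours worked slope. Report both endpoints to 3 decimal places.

SE(b₁) = s/√Sₓₓ = 0.78153/√7062 = 0.00929998.
df = n − 2 = 68.
t* = t_{0.05, 68} = 1.667572.
Margin = t* × SE = 1.667572 × 0.00929998 = 0.01551.
CI: -0.0395 ± 0.01551 → (-0.055, -0.024).
With 90% confidence, each one-unit increase in weekly hours worked is associated with a change of between -0.055 and -0.024 points (1–10) in job satisfaction score.

(-0.055, -0.024)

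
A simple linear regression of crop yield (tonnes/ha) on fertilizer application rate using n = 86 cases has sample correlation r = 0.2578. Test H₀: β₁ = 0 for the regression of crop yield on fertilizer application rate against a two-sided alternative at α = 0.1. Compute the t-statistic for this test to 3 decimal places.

t = 2.445

t = r·√(n − 2)/√(1 − r²) = 0.2578·√84/√0.933539 = 2.445.
df = n − 2 = 84.
Two-sided p ≈ 0.0166, which is < 0.1, so reject H₀.
There is evidence of a linear association between fertilizer application rate and crop yield.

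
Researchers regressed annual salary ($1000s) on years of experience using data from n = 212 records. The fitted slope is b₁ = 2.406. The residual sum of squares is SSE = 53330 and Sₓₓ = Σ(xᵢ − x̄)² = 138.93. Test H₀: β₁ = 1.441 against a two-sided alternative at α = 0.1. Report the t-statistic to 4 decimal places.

MSE = SSE/(n − 2) = 53330/210 = 253.952.
SE(b₁) = √(MSE/Sₓₓ) = √(253.952/138.93) = 1.352.
t = (2.406 − 1.441) / 1.352 = 0.7138.
df = n − 2 = 210.
Two-sided p ≈ 0.4762, which is ≥ 0.1, so fail to reject H₀.
The data are consistent with a true slope of 1.441 $1000s per unit of years of experience.

t = 0.7138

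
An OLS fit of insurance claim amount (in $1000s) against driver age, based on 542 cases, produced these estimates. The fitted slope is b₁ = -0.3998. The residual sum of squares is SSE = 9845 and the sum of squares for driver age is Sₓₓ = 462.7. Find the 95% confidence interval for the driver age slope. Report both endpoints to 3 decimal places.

(-0.790, -0.010)

MSE = SSE/(n − 2) = 9845/540 = 18.2315.
SE(b₁) = √(MSE/Sₓₓ) = √(18.2315/462.7) = 0.1985.
df = n − 2 = 540.
t* = t_{0.025, 540} = 1.964367.
Margin = t* × SE = 1.964367 × 0.1985 = 0.38993.
CI: -0.3998 ± 0.38993 → (-0.790, -0.010).
With 95% confidence, each one-unit increase in driver age is associated with a change of between -0.790 and -0.010 $1000s in insurance claim amount.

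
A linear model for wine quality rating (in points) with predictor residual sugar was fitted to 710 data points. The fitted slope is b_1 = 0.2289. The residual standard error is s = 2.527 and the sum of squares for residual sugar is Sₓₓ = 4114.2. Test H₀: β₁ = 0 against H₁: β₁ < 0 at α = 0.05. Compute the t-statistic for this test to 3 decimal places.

t = 5.810

SE(b_1) = s/√Sₓₓ = 2.527/√4114.2 = 0.0393969.
t = 0.2289 / 0.0393969 = 5.810.
df = n − 2 = 708.
One-sided p ≈ 1.0000, which is ≥ 0.05, so fail to reject H₀.
The data do not give significant evidence that the true slope on residual sugar is negative.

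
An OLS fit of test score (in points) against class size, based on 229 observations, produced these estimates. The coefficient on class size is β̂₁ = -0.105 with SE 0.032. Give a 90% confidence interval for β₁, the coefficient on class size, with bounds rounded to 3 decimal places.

df = n − 2 = 229 − 2 = 227.
t* = t_{0.05, 227} = 1.651594.
Margin = t* × SE = 1.651594 × 0.032 = 0.05285.
CI: -0.105 ± 0.05285 → (-0.158, -0.052).
With 90% confidence, each one-unit increase in class size is associated with a change of between -0.158 and -0.052 points in test score.

(-0.158, -0.052)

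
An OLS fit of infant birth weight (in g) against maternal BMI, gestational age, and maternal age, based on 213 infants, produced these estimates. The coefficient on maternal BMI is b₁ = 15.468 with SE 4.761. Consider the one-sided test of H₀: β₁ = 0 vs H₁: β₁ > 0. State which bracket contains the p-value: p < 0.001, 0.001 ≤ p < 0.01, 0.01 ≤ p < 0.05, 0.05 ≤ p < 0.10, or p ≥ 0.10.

t = 15.468 / 4.761 = 3.249.
df = n − k − 1 = 213 − 3 − 1 = 209.
One-sided p = P(T_{209} > t) ≈ 0.0007.
So p < 0.001.

p < 0.001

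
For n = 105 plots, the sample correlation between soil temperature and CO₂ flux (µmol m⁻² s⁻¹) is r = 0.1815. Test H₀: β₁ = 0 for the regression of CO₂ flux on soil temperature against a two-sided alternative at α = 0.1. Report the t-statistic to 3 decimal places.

t = r·√(n − 2)/√(1 − r²) = 0.1815·√103/√0.967058 = 1.873.
df = n − 2 = 103.
Two-sided p ≈ 0.0639, which is < 0.1, so reject H₀.
There is evidence of a linear association between soil temperature and CO₂ flux.

t = 1.873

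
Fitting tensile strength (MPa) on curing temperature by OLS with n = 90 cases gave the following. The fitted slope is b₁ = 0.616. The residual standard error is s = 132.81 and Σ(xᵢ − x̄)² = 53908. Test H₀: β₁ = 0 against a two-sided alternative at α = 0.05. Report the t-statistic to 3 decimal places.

SE(b₁) = s/√Sₓₓ = 132.81/√53908 = 0.572011.
t = 0.616 / 0.572011 = 1.077.
df = n − 2 = 88.
Two-sided p ≈ 0.2845, which is ≥ 0.05, so fail to reject H₀.
The data do not give significant evidence of an association between curing temperature and tensile strength.

t = 1.077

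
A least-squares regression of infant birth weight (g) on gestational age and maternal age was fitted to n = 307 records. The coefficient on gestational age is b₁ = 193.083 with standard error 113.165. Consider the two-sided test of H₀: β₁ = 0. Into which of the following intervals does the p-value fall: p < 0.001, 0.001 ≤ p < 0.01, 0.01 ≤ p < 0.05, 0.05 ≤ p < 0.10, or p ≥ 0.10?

0.05 ≤ p < 0.10

t = 193.083 / 113.165 = 1.706.
df = n − k − 1 = 307 − 2 − 1 = 304.
Two-sided p = 2·P(T_{304} > |t|) ≈ 0.0890.
So 0.05 ≤ p < 0.10.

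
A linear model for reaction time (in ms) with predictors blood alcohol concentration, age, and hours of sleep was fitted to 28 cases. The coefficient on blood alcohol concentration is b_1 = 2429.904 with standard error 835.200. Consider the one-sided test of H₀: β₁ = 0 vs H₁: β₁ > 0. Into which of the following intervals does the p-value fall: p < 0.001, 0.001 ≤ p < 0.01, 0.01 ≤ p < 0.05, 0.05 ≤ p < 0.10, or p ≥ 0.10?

0.001 ≤ p < 0.01

t = 2429.904 / 835.200 = 2.909.
df = n − k − 1 = 28 − 3 − 1 = 24.
One-sided p = P(T_{24} > t) ≈ 0.0038.
So 0.001 ≤ p < 0.01.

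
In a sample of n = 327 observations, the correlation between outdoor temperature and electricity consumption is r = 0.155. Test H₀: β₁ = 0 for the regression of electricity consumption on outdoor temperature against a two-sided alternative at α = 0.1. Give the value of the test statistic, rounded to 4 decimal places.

t = 2.8285

t = r·√(n − 2)/√(1 − r²) = 0.155·√325/√0.975975 = 2.8285.
df = n − 2 = 325.
Two-sided p ≈ 0.0050, which is < 0.1, so reject H₀.
There is evidence of a linear association between outdoor temperature and electricity consumption.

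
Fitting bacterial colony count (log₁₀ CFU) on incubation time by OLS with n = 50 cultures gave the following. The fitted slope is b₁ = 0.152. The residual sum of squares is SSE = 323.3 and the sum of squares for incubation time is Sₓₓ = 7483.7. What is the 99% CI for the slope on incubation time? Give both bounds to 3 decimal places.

(0.072, 0.232)

MSE = SSE/(n − 2) = 323.3/48 = 6.73542.
SE(b₁) = √(MSE/Sₓₓ) = √(6.73542/7483.7) = 0.0300002.
df = n − 2 = 48.
t* = t_{0.005, 48} = 2.682204.
Margin = t* × SE = 2.682204 × 0.0300002 = 0.08047.
CI: 0.152 ± 0.08047 → (0.072, 0.232).
With 99% confidence, each one-unit increase in incubation time is associated with a change of between 0.072 and 0.232 log₁₀ CFU in bacterial colony count.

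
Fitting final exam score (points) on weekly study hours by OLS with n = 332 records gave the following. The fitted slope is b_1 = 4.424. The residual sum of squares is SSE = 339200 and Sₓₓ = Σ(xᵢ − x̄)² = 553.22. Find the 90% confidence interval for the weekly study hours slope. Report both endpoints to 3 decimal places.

(2.176, 6.672)

MSE = SSE/(n − 2) = 339200/330 = 1027.88.
SE(b_1) = √(MSE/Sₓₓ) = √(1027.88/553.22) = 1.36308.
df = n − 2 = 330.
t* = t_{0.05, 330} = 1.649484.
Margin = t* × SE = 1.649484 × 1.36308 = 2.24838.
CI: 4.424 ± 2.24838 → (2.176, 6.672).
With 90% confidence, each one-unit increase in weekly study hours is associated with a change of between 2.176 and 6.672 points in final exam score.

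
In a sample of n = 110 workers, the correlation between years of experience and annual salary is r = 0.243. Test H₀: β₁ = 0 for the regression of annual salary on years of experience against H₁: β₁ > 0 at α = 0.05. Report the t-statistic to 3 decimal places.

t = 2.603

t = r·√(n − 2)/√(1 − r²) = 0.243·√108/√0.940951 = 2.603.
df = n − 2 = 108.
One-sided p ≈ 0.0053, which is < 0.05, so reject H₀.
There is evidence of a linear association between years of experience and annual salary.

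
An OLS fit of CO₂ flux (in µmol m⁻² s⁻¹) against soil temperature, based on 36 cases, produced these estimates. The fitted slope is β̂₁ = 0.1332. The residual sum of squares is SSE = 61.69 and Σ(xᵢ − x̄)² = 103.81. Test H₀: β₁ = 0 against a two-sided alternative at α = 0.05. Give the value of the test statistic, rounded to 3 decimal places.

t = 1.008

MSE = SSE/(n − 2) = 61.69/34 = 1.81441.
SE(β̂₁) = √(MSE/Sₓₓ) = √(1.81441/103.81) = 0.132205.
t = 0.1332 / 0.132205 = 1.008.
df = n − 2 = 34.
Two-sided p ≈ 0.3208, which is ≥ 0.05, so fail to reject H₀.
The data do not give significant evidence of an association between soil temperature and CO₂ flux.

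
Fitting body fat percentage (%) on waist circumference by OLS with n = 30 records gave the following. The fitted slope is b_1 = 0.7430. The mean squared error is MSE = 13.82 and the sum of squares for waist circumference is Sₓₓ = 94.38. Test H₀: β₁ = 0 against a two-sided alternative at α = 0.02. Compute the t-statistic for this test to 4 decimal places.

SE(b_1) = √(MSE/Sₓₓ) = √(13.82/94.38) = 0.382661.
t = 0.7430 / 0.382661 = 1.9417.
df = n − 2 = 28.
Two-sided p ≈ 0.0623, which is ≥ 0.02, so fail to reject H₀.
The data do not give significant evidence of an association between waist circumference and body fat percentage.

t = 1.9417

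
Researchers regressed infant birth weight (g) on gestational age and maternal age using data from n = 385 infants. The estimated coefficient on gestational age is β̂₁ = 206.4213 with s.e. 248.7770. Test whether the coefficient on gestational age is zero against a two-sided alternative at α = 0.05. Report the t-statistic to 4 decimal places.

t = 0.8297

H₀: β₁ = 0 vs H₁: β₁ ≠ 0.
t = (β̂₁ − β₁⁰)/SE = 206.4213 / 248.7770 = 0.8297.
df = n − k − 1 = 385 − 2 − 1 = 382.
Two-sided p ≈ 0.4072, which is ≥ 0.05, so fail to reject H₀.
The data do not give significant evidence of an association between gestational age and infant birth weight, after adjusting for the other predictors.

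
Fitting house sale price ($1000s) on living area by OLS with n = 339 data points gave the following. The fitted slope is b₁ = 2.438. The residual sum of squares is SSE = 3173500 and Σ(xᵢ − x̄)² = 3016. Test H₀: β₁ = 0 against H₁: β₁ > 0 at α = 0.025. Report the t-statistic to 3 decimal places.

MSE = SSE/(n − 2) = 3173500/337 = 9416.91.
SE(b₁) = √(MSE/Sₓₓ) = √(9416.91/3016) = 1.76701.
t = 2.438 / 1.76701 = 1.380.
df = n − 2 = 337.
One-sided p ≈ 0.0843, which is ≥ 0.025, so fail to reject H₀.
The data do not give significant evidence that the true slope on living area is positive.

t = 1.380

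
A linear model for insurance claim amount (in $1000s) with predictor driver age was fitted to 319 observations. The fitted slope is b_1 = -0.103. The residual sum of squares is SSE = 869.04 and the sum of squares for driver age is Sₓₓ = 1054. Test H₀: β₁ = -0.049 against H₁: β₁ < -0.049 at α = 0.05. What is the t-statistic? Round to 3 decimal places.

MSE = SSE/(n − 2) = 869.04/317 = 2.74145.
SE(b_1) = √(MSE/Sₓₓ) = √(2.74145/1054) = 0.051.
t = (-0.103 − (-0.049)) / 0.051 = -1.059.
df = n − 2 = 317.
One-sided p ≈ 0.1452, which is ≥ 0.05, so fail to reject H₀.
The data do not give significant evidence that the true slope on driver age is below -0.049 $1000s per unit.

t = -1.059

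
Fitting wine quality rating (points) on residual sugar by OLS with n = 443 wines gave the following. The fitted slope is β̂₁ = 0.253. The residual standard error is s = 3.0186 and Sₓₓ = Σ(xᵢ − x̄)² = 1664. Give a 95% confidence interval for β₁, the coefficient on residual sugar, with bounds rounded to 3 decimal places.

SE(β̂₁) = s/√Sₓₓ = 3.0186/√1664 = 0.0739995.
df = n − 2 = 441.
t* = t_{0.025, 441} = 1.965358.
Margin = t* × SE = 1.965358 × 0.0739995 = 0.14544.
CI: 0.253 ± 0.14544 → (0.108, 0.398).
With 95% confidence, each one-unit increase in residual sugar is associated with a change of between 0.108 and 0.398 points in wine quality rating.

(0.108, 0.398)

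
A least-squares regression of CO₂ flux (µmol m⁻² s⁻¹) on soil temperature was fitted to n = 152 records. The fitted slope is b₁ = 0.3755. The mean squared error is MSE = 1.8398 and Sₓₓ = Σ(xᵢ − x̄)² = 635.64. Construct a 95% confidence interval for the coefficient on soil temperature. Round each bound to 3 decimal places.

SE(b₁) = √(MSE/Sₓₓ) = √(1.8398/635.64) = 0.0537997.
df = n − 2 = 150.
t* = t_{0.025, 150} = 1.975905.
Margin = t* × SE = 1.975905 × 0.0537997 = 0.10630.
CI: 0.3755 ± 0.10630 → (0.269, 0.482).
With 95% confidence, each one-unit increase in soil temperature is associated with a change of between 0.269 and 0.482 µmol m⁻² s⁻¹ in CO₂ flux.

(0.269, 0.482)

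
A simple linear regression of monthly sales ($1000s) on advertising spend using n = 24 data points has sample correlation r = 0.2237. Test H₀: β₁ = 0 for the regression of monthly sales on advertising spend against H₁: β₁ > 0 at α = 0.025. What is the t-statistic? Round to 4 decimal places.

t = 1.0765

t = r·√(n − 2)/√(1 − r²) = 0.2237·√22/√0.949958 = 1.0765.
df = n − 2 = 22.
One-sided p ≈ 0.1467, which is ≥ 0.025, so fail to reject H₀.
The data do not give significant evidence of a linear association between advertising spend and monthly sales.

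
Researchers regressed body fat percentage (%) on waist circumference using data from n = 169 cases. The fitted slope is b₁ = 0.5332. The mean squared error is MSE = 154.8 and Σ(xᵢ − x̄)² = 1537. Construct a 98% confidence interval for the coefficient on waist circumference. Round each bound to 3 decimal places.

SE(b₁) = √(MSE/Sₓₓ) = √(154.8/1537) = 0.317357.
df = n − 2 = 167.
t* = t_{0.01, 167} = 2.348884.
Margin = t* × SE = 2.348884 × 0.317357 = 0.74544.
CI: 0.5332 ± 0.74544 → (-0.212, 1.279).
With 98% confidence, each one-unit increase in waist circumference is associated with a change of between -0.212 and 1.279 % in body fat percentage.

(-0.212, 1.279)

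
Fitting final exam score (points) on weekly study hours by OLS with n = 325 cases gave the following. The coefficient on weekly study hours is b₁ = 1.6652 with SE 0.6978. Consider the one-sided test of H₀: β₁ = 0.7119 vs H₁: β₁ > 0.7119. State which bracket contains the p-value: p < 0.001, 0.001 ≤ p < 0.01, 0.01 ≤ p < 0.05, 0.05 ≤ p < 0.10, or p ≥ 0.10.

0.05 ≤ p < 0.10

t = (1.6652 − 0.7119) / 0.6978 = 1.366.
df = n − 2 = 325 − 2 = 323.
One-sided p = P(T_{323} > t) ≈ 0.0864.
So 0.05 ≤ p < 0.10.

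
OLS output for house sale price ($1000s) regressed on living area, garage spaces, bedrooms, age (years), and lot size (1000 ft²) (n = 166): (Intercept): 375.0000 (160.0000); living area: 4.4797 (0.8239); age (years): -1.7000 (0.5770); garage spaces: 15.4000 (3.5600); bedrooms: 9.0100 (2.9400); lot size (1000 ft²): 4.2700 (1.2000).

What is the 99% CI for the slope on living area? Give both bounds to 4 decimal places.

Read off: b = 4.4797, SE = 0.8239 for living area.
df = n − k − 1 = 166 − 5 − 1 = 160.
t* = t_{0.005, 160} = 2.606906.
Margin = t* × SE = 2.606906 × 0.8239 = 2.147830.
CI: 4.4797 ± 2.147830 → (2.3319, 6.6275).

(2.3319, 6.6275)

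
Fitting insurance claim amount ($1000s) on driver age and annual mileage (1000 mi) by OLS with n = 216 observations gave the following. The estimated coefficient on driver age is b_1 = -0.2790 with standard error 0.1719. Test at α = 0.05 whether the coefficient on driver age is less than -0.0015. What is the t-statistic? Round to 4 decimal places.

H₀: β₁ = -0.0015 vs H₁: β₁ < -0.0015.
t = (b_1 − β₁⁰)/SE = (-0.2790 − (-0.0015)) / 0.1719 = -1.6143.
df = n − k − 1 = 216 − 2 − 1 = 213.
One-sided p ≈ 0.0540, which is ≥ 0.05, so fail to reject H₀.
The data do not give significant evidence that the true slope on driver age is below -0.0015 $1000s per unit, holding the other predictors fixed.

t = -1.6143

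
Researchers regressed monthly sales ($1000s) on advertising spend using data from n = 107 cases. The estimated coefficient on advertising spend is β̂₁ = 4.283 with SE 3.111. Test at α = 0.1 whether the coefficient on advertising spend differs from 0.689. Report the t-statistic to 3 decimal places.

t = 1.155

H₀: β₁ = 0.689 vs H₁: β₁ ≠ 0.689.
t = (β̂₁ − β₁⁰)/SE = (4.283 − 0.689) / 3.111 = 1.155.
df = n − 2 = 107 − 2 = 105.
Two-sided p ≈ 0.2506, which is ≥ 0.1, so fail to reject H₀.
The data are consistent with a true slope of 0.689 $1000s per unit of advertising spend.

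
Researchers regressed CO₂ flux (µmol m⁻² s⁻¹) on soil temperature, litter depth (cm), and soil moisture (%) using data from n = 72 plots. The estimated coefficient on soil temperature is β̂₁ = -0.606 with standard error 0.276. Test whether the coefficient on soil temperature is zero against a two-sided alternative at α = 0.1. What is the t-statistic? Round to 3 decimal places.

H₀: β₁ = 0 vs H₁: β₁ ≠ 0.
t = (β̂₁ − β₁⁰)/SE = -0.606 / 0.276 = -2.196.
df = n − k − 1 = 72 − 3 − 1 = 68.
Two-sided p ≈ 0.0315, which is < 0.1, so reject H₀.
There is evidence that soil temperature is associated with CO₂ flux, holding the other predictors fixed.

t = -2.196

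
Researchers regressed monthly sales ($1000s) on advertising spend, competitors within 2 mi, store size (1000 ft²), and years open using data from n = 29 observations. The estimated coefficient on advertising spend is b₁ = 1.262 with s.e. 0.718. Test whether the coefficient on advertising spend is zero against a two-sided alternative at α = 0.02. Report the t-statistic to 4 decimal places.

t = 1.7577

H₀: β₁ = 0 vs H₁: β₁ ≠ 0.
t = (b₁ − β₁⁰)/SE = 1.262 / 0.718 = 1.7577.
df = n − k − 1 = 29 − 4 − 1 = 24.
Two-sided p ≈ 0.0916, which is ≥ 0.02, so fail to reject H₀.
The data do not give significant evidence of an association between advertising spend and monthly sales, after adjusting for the other predictors.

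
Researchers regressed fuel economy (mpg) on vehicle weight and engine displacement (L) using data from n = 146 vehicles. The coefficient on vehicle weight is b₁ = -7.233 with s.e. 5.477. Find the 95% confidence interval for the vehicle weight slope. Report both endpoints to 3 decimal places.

(-18.059, 3.593)

df = n − k − 1 = 146 − 2 − 1 = 143.
t* = t_{0.025, 143} = 1.976692.
Margin = t* × SE = 1.976692 × 5.477 = 10.82634.
CI: -7.233 ± 10.82634 → (-18.059, 3.593).
With 95% confidence, each one-unit increase in vehicle weight is associated with a change of between -18.059 and 3.593 mpg in fuel economy, holding the other predictors fixed.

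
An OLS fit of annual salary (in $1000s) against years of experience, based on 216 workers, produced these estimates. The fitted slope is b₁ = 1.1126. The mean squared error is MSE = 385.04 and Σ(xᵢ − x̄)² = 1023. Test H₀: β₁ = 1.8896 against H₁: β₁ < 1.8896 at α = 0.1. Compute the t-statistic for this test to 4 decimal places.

t = -1.2665

SE(b₁) = √(MSE/Sₓₓ) = √(385.04/1023) = 0.613501.
t = (1.1126 − 1.8896) / 0.613501 = -1.2665.
df = n − 2 = 214.
One-sided p ≈ 0.1034, which is ≥ 0.1, so fail to reject H₀.
The data do not give significant evidence that the true slope on years of experience is below 1.8896 $1000s per unit.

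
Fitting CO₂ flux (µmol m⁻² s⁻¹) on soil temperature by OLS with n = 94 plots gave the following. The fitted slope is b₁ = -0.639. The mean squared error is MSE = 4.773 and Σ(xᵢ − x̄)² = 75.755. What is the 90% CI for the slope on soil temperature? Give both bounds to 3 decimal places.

(-1.056, -0.222)

SE(b₁) = √(MSE/Sₓₓ) = √(4.773/75.755) = 0.251009.
df = n − 2 = 92.
t* = t_{0.05, 92} = 1.661585.
Margin = t* × SE = 1.661585 × 0.251009 = 0.41707.
CI: -0.639 ± 0.41707 → (-1.056, -0.222).
With 90% confidence, each one-unit increase in soil temperature is associated with a change of between -1.056 and -0.222 µmol m⁻² s⁻¹ in CO₂ flux.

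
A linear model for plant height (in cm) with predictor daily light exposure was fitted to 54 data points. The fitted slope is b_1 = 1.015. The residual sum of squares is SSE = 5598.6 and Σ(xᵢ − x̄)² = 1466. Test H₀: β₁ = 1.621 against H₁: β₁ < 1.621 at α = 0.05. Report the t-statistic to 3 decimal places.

MSE = SSE/(n − 2) = 5598.6/52 = 107.665.
SE(b_1) = √(MSE/Sₓₓ) = √(107.665/1466) = 0.271001.
t = (1.015 − 1.621) / 0.271001 = -2.236.
df = n − 2 = 52.
One-sided p ≈ 0.0148, which is < 0.05, so reject H₀.
There is evidence that the true slope on daily light exposure is below 1.621 cm per unit.

t = -2.236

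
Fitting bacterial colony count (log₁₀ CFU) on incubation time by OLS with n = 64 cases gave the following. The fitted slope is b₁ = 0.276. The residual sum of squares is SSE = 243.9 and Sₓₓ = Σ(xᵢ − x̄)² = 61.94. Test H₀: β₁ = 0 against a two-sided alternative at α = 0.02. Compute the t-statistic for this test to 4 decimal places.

t = 1.0952

MSE = SSE/(n − 2) = 243.9/62 = 3.93387.
SE(b₁) = √(MSE/Sₓₓ) = √(3.93387/61.94) = 0.252014.
t = 0.276 / 0.252014 = 1.0952.
df = n − 2 = 62.
Two-sided p ≈ 0.2777, which is ≥ 0.02, so fail to reject H₀.
The data do not give significant evidence of an association between incubation time and bacterial colony count.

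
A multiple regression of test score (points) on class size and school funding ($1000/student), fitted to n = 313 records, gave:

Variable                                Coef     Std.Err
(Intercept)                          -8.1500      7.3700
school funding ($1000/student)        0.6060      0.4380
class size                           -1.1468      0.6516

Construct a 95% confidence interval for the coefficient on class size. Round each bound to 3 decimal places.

(-2.429, 0.135)

Read off: b = -1.1468, SE = 0.6516 for class size.
df = n − k − 1 = 313 − 2 − 1 = 310.
t* = t_{0.025, 310} = 1.967646.
Margin = t* × SE = 1.967646 × 0.6516 = 1.28212.
CI: -1.1468 ± 1.28212 → (-2.429, 0.135).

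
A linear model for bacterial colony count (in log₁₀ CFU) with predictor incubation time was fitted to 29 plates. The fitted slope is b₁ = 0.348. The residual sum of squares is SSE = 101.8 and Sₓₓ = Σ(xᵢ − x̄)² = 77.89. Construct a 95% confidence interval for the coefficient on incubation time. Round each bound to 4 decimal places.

(-0.1034, 0.7994)

MSE = SSE/(n − 2) = 101.8/27 = 3.77037.
SE(b₁) = √(MSE/Sₓₓ) = √(3.77037/77.89) = 0.220014.
df = n − 2 = 27.
t* = t_{0.025, 27} = 2.051831.
Margin = t* × SE = 2.051831 × 0.220014 = 0.451432.
CI: 0.348 ± 0.451432 → (-0.1034, 0.7994).
With 95% confidence, each one-unit increase in incubation time is associated with a change of between -0.1034 and 0.7994 log₁₀ CFU in bacterial colony count.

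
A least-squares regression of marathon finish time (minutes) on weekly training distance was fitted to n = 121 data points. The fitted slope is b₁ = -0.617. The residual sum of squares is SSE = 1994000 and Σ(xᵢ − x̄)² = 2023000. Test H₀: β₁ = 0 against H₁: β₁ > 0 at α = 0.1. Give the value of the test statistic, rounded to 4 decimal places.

MSE = SSE/(n − 2) = 1994000/119 = 16756.3.
SE(b₁) = √(MSE/Sₓₓ) = √(16756.3/2023000) = 0.0910104.
t = -0.617 / 0.0910104 = -6.7794.
df = n − 2 = 119.
One-sided p ≈ 1.0000, which is ≥ 0.1, so fail to reject H₀.
The data do not give significant evidence that the true slope on weekly training distance is positive.

t = -6.7794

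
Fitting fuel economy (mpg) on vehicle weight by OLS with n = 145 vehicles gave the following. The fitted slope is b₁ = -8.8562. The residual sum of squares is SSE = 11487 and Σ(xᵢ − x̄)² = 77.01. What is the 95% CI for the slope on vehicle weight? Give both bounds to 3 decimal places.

MSE = SSE/(n − 2) = 11487/143 = 80.3287.
SE(b₁) = √(MSE/Sₓₓ) = √(80.3287/77.01) = 1.02132.
df = n − 2 = 143.
t* = t_{0.025, 143} = 1.976692.
Margin = t* × SE = 1.976692 × 1.02132 = 2.01883.
CI: -8.8562 ± 2.01883 → (-10.875, -6.837).
With 95% confidence, each one-unit increase in vehicle weight is associated with a change of between -10.875 and -6.837 mpg in fuel economy.

(-10.875, -6.837)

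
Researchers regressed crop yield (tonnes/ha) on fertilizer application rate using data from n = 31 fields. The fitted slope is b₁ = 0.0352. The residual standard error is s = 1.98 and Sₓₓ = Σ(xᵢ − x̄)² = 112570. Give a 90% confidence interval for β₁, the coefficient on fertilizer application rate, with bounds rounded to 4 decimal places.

(0.0252, 0.0452)

SE(b₁) = s/√Sₓₓ = 1.98/√112570 = 0.00590138.
df = n − 2 = 29.
t* = t_{0.05, 29} = 1.699127.
Margin = t* × SE = 1.699127 × 0.00590138 = 0.010027.
CI: 0.0352 ± 0.010027 → (0.0252, 0.0452).
With 90% confidence, each one-unit increase in fertilizer application rate is associated with a change of between 0.0252 and 0.0452 tonnes/ha in crop yield.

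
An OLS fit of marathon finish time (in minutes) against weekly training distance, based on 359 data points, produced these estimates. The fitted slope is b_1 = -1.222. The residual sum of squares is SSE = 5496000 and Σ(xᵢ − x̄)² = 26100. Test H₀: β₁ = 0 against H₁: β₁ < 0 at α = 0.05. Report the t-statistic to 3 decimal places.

t = -1.591

MSE = SSE/(n − 2) = 5496000/357 = 15395.
SE(b_1) = √(MSE/Sₓₓ) = √(15395/26100) = 0.768014.
t = -1.222 / 0.768014 = -1.591.
df = n − 2 = 357.
One-sided p ≈ 0.0562, which is ≥ 0.05, so fail to reject H₀.
The data do not give significant evidence that the true slope on weekly training distance is negative.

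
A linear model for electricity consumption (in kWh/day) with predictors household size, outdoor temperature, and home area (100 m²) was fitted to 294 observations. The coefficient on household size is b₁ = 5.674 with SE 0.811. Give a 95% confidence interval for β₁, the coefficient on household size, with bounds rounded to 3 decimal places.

df = n − k − 1 = 294 − 3 − 1 = 290.
t* = t_{0.025, 290} = 1.968178.
Margin = t* × SE = 1.968178 × 0.811 = 1.59619.
CI: 5.674 ± 1.59619 → (4.078, 7.270).
With 95% confidence, each one-unit increase in household size is associated with a change of between 4.078 and 7.270 kWh/day in electricity consumption, holding the other predictors fixed.

(4.078, 7.270)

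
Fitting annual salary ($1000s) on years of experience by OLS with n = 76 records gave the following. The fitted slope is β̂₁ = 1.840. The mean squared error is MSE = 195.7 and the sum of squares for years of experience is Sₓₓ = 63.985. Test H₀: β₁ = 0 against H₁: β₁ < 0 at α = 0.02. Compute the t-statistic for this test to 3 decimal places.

SE(β̂₁) = √(MSE/Sₓₓ) = √(195.7/63.985) = 1.74887.
t = 1.840 / 1.74887 = 1.052.
df = n − 2 = 74.
One-sided p ≈ 0.8519, which is ≥ 0.02, so fail to reject H₀.
The data do not give significant evidence that the true slope on years of experience is negative.

t = 1.052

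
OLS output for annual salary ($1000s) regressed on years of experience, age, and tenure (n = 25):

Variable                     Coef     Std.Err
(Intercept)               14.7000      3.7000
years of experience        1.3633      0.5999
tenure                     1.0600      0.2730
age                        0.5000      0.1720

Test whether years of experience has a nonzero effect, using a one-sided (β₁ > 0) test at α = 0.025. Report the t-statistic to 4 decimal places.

t = 2.2725

Read off: b = 1.3633, SE = 0.5999 for years of experience.
H₀: β₁ = 0 vs H₁: β₁ > 0.
t = 1.3633 / 0.5999 = 2.2725.
df = n − k − 1 = 25 − 3 − 1 = 21.
One-sided p ≈ 0.0168, which is < 0.025, so reject H₀.
There is evidence that the true slope on years of experience is positive, holding the other predictors fixed.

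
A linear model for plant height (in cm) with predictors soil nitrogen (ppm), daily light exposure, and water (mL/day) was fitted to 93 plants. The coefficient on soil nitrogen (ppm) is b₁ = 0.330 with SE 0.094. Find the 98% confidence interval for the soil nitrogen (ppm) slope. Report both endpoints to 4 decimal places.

df = n − k − 1 = 93 − 3 − 1 = 89.
t* = t_{0.01, 89} = 2.368979.
Margin = t* × SE = 2.368979 × 0.094 = 0.222684.
CI: 0.330 ± 0.222684 → (0.1073, 0.5527).
With 98% confidence, each one-unit increase in soil nitrogen (ppm) is associated with a change of between 0.1073 and 0.5527 cm in plant height, holding the other predictors fixed.

(0.1073, 0.5527)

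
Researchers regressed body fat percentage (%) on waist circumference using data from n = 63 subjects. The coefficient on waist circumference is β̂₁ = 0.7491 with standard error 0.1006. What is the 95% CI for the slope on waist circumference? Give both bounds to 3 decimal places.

(0.548, 0.950)

df = n − 2 = 63 − 2 = 61.
t* = t_{0.025, 61} = 1.999624.
Margin = t* × SE = 1.999624 × 0.1006 = 0.20116.
CI: 0.7491 ± 0.20116 → (0.548, 0.950).
With 95% confidence, each one-unit increase in waist circumference is associated with a change of between 0.548 and 0.950 % in body fat percentage.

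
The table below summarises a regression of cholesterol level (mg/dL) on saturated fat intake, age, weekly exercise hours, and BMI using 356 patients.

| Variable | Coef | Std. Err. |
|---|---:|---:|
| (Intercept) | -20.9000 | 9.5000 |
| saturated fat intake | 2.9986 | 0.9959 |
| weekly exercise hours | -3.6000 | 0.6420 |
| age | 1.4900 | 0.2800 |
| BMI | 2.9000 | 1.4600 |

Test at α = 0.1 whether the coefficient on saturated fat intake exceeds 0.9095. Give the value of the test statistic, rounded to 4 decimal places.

Read off: b = 2.9986, SE = 0.9959 for saturated fat intake.
H₀: β₁ = 0.9095 vs H₁: β₁ > 0.9095.
t = (2.9986 − 0.9095) / 0.9959 = 2.0977.
df = n − k − 1 = 356 − 4 − 1 = 351.
One-sided p ≈ 0.0183, which is < 0.1, so reject H₀.
There is evidence that the true slope on saturated fat intake exceeds 0.9095 mg/dL per unit, holding the other predictors fixed.

t = 2.0977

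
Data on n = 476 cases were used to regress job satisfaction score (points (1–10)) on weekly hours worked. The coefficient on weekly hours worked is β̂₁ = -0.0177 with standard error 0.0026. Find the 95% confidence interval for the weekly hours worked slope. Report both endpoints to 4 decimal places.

df = n − 2 = 476 − 2 = 474.
t* = t_{0.025, 474} = 1.964981.
Margin = t* × SE = 1.964981 × 0.0026 = 0.005109.
CI: -0.0177 ± 0.005109 → (-0.0228, -0.0126).
With 95% confidence, each one-unit increase in weekly hours worked is associated with a change of between -0.0228 and -0.0126 points (1–10) in job satisfaction score.

(-0.0228, -0.0126)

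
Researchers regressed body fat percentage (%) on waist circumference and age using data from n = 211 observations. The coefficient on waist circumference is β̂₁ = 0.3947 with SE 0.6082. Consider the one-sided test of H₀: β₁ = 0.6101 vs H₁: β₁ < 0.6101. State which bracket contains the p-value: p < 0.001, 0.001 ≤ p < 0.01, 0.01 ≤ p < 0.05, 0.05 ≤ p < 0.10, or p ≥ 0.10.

p ≥ 0.10

t = (0.3947 − 0.6101) / 0.6082 = -0.354.
df = n − k − 1 = 211 − 2 − 1 = 208.
One-sided p = P(T_{208} < t) ≈ 0.3618.
So p ≥ 0.10.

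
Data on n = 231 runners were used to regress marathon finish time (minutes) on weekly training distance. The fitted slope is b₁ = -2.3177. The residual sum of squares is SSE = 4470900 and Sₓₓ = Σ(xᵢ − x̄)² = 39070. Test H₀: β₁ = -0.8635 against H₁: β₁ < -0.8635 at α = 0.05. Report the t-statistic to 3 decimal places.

MSE = SSE/(n − 2) = 4470900/229 = 19523.6.
SE(b₁) = √(MSE/Sₓₓ) = √(19523.6/39070) = 0.7069.
t = (-2.3177 − (-0.8635)) / 0.7069 = -2.057.
df = n − 2 = 229.
One-sided p ≈ 0.0204, which is < 0.05, so reject H₀.
There is evidence that the true slope on weekly training distance is below -0.8635 minutes per unit.

t = -2.057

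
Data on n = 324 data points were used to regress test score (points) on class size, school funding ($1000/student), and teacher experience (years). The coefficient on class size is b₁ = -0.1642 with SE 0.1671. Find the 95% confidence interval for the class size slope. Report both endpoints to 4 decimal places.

df = n − k − 1 = 324 − 3 − 1 = 320.
t* = t_{0.025, 320} = 1.967405.
Margin = t* × SE = 1.967405 × 0.1671 = 0.328753.
CI: -0.1642 ± 0.328753 → (-0.4930, 0.1646).
With 95% confidence, each one-unit increase in class size is associated with a change of between -0.4930 and 0.1646 points in test score, holding the other predictors fixed.

(-0.4930, 0.1646)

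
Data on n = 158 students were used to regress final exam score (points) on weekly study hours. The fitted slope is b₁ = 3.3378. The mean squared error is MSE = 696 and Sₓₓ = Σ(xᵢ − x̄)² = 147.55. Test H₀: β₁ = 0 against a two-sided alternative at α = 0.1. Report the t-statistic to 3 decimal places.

SE(b₁) = √(MSE/Sₓₓ) = √(696/147.55) = 2.17188.
t = 3.3378 / 2.17188 = 1.537.
df = n − 2 = 156.
Two-sided p ≈ 0.1264, which is ≥ 0.1, so fail to reject H₀.
The data do not give significant evidence of an association between weekly study hours and final exam score.

t = 1.537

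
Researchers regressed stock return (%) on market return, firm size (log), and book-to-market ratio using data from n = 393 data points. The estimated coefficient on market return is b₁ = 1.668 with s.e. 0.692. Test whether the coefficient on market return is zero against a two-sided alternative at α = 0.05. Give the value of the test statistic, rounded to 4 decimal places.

t = 2.4104

H₀: β₁ = 0 vs H₁: β₁ ≠ 0.
t = (b₁ − β₁⁰)/SE = 1.668 / 0.692 = 2.4104.
df = n − k − 1 = 393 − 3 − 1 = 389.
Two-sided p ≈ 0.0164, which is < 0.05, so reject H₀.
There is evidence that market return is associated with stock return, holding the other predictors fixed.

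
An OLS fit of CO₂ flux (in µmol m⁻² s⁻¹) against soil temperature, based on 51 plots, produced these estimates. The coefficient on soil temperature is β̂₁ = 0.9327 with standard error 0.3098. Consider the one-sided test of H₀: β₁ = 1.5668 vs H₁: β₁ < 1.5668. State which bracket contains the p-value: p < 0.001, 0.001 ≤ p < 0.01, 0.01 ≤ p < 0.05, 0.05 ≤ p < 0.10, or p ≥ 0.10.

0.01 ≤ p < 0.05

t = (0.9327 − 1.5668) / 0.3098 = -2.047.
df = n − 2 = 51 − 2 = 49.
One-sided p = P(T_{49} < t) ≈ 0.0230.
So 0.01 ≤ p < 0.05.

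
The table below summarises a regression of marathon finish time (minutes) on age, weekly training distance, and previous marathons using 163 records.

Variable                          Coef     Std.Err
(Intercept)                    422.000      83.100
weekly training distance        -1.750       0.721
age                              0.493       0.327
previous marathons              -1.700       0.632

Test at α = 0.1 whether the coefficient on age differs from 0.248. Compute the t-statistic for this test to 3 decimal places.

Read off: b = 0.493, SE = 0.327 for age.
H₀: β₁ = 0.248 vs H₁: β₁ ≠ 0.248.
t = (0.493 − 0.248) / 0.327 = 0.749.
df = n − k − 1 = 163 − 3 − 1 = 159.
Two-sided p ≈ 0.4548, which is ≥ 0.1, so fail to reject H₀.
The data are consistent with a true slope of 0.248 minutes per unit of age, holding the other predictors fixed.

t = 0.749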